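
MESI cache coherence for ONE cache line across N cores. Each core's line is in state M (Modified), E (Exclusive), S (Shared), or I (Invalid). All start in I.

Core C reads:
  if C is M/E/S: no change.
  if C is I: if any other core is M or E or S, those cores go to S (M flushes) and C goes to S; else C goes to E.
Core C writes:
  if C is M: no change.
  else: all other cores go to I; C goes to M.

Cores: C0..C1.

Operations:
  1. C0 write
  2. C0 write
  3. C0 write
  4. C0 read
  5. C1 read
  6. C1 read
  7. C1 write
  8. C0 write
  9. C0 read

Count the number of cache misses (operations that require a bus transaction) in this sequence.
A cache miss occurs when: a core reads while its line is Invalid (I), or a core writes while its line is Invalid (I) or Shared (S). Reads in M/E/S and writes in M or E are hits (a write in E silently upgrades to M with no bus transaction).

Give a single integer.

Answer: 4

Derivation:
Op 1: C0 write [C0 write: invalidate none -> C0=M] -> [M,I] [MISS #1: write from I]
Op 2: C0 write [C0 write: already M (modified), no change] -> [M,I] [hit: write from M]
Op 3: C0 write [C0 write: already M (modified), no change] -> [M,I] [hit: write from M]
Op 4: C0 read [C0 read: already in M, no change] -> [M,I] [hit: read from M]
Op 5: C1 read [C1 read from I: others=['C0=M'] -> C1=S, others downsized to S] -> [S,S] [MISS #2: read from I]
Op 6: C1 read [C1 read: already in S, no change] -> [S,S] [hit: read from S]
Op 7: C1 write [C1 write: invalidate ['C0=S'] -> C1=M] -> [I,M] [MISS #3: write from S]
Op 8: C0 write [C0 write: invalidate ['C1=M'] -> C0=M] -> [M,I] [MISS #4: write from I]
Op 9: C0 read [C0 read: already in M, no change] -> [M,I] [hit: read from M]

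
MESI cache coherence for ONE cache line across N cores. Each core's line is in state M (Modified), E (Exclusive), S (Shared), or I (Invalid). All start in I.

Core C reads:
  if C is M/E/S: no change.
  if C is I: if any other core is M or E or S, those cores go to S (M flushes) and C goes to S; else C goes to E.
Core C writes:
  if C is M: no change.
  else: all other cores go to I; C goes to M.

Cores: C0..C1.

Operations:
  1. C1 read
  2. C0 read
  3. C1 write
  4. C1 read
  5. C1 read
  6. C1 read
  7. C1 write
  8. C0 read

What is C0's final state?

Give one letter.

Answer: S

Derivation:
Op 1: C1 read [C1 read from I: no other sharers -> C1=E (exclusive)] -> [I,E]
Op 2: C0 read [C0 read from I: others=['C1=E'] -> C0=S, others downsized to S] -> [S,S]
Op 3: C1 write [C1 write: invalidate ['C0=S'] -> C1=M] -> [I,M]
Op 4: C1 read [C1 read: already in M, no change] -> [I,M]
Op 5: C1 read [C1 read: already in M, no change] -> [I,M]
Op 6: C1 read [C1 read: already in M, no change] -> [I,M]
Op 7: C1 write [C1 write: already M (modified), no change] -> [I,M]
Op 8: C0 read [C0 read from I: others=['C1=M'] -> C0=S, others downsized to S] -> [S,S]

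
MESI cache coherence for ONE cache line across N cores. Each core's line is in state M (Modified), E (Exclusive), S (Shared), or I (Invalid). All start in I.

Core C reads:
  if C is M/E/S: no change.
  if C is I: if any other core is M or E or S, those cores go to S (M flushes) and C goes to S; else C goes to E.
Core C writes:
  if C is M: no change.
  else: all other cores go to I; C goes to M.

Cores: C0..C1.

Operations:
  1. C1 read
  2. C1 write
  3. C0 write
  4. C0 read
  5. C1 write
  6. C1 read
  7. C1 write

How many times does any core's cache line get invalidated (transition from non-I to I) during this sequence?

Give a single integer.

Answer: 2

Derivation:
Op 1: C1 read [C1 read from I: no other sharers -> C1=E (exclusive)] -> [I,E] (invalidations this op: 0; running total: 0)
Op 2: C1 write [C1 write: invalidate none -> C1=M] -> [I,M] (invalidations this op: 0; running total: 0)
Op 3: C0 write [C0 write: invalidate ['C1=M'] -> C0=M] -> [M,I] (invalidations this op: 1; running total: 1)
Op 4: C0 read [C0 read: already in M, no change] -> [M,I] (invalidations this op: 0; running total: 1)
Op 5: C1 write [C1 write: invalidate ['C0=M'] -> C1=M] -> [I,M] (invalidations this op: 1; running total: 2)
Op 6: C1 read [C1 read: already in M, no change] -> [I,M] (invalidations this op: 0; running total: 2)
Op 7: C1 write [C1 write: already M (modified), no change] -> [I,M] (invalidations this op: 0; running total: 2)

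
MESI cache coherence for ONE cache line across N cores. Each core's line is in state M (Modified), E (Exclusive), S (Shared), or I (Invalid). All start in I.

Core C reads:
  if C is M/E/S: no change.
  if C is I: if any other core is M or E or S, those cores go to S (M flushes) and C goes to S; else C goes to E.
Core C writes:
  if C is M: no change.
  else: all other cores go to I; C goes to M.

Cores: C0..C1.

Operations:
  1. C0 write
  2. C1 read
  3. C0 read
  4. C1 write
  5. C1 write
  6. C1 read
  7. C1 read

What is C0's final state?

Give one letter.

Answer: I

Derivation:
Op 1: C0 write [C0 write: invalidate none -> C0=M] -> [M,I]
Op 2: C1 read [C1 read from I: others=['C0=M'] -> C1=S, others downsized to S] -> [S,S]
Op 3: C0 read [C0 read: already in S, no change] -> [S,S]
Op 4: C1 write [C1 write: invalidate ['C0=S'] -> C1=M] -> [I,M]
Op 5: C1 write [C1 write: already M (modified), no change] -> [I,M]
Op 6: C1 read [C1 read: already in M, no change] -> [I,M]
Op 7: C1 read [C1 read: already in M, no change] -> [I,M]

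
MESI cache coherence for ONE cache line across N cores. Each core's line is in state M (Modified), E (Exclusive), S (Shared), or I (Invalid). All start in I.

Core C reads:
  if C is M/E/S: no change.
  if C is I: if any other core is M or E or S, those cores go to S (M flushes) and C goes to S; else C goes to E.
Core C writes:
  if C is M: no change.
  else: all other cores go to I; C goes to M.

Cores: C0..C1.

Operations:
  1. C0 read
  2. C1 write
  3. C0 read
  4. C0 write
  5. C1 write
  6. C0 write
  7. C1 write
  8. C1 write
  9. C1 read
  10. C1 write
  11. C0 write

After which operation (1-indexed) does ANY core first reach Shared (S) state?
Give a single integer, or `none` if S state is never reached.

Op 1: C0 read [C0 read from I: no other sharers -> C0=E (exclusive)] -> [E,I]
Op 2: C1 write [C1 write: invalidate ['C0=E'] -> C1=M] -> [I,M]
Op 3: C0 read [C0 read from I: others=['C1=M'] -> C0=S, others downsized to S] -> [S,S]
  -> First S state at op 3; remaining ops need not be traced.

Answer: 3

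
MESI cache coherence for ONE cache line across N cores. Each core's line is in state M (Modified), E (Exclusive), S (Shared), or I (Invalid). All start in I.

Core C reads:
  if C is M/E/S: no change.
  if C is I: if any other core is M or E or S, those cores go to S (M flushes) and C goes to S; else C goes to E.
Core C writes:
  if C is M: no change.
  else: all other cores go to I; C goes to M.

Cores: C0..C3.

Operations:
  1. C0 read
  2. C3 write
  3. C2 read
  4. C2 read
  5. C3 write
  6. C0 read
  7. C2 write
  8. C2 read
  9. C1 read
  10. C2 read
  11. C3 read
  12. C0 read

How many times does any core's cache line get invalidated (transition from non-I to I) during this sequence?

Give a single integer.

Answer: 4

Derivation:
Op 1: C0 read [C0 read from I: no other sharers -> C0=E (exclusive)] -> [E,I,I,I] (invalidations this op: 0; running total: 0)
Op 2: C3 write [C3 write: invalidate ['C0=E'] -> C3=M] -> [I,I,I,M] (invalidations this op: 1; running total: 1)
Op 3: C2 read [C2 read from I: others=['C3=M'] -> C2=S, others downsized to S] -> [I,I,S,S] (invalidations this op: 0; running total: 1)
Op 4: C2 read [C2 read: already in S, no change] -> [I,I,S,S] (invalidations this op: 0; running total: 1)
Op 5: C3 write [C3 write: invalidate ['C2=S'] -> C3=M] -> [I,I,I,M] (invalidations this op: 1; running total: 2)
Op 6: C0 read [C0 read from I: others=['C3=M'] -> C0=S, others downsized to S] -> [S,I,I,S] (invalidations this op: 0; running total: 2)
Op 7: C2 write [C2 write: invalidate ['C0=S', 'C3=S'] -> C2=M] -> [I,I,M,I] (invalidations this op: 2; running total: 4)
Op 8: C2 read [C2 read: already in M, no change] -> [I,I,M,I] (invalidations this op: 0; running total: 4)
Op 9: C1 read [C1 read from I: others=['C2=M'] -> C1=S, others downsized to S] -> [I,S,S,I] (invalidations this op: 0; running total: 4)
Op 10: C2 read [C2 read: already in S, no change] -> [I,S,S,I] (invalidations this op: 0; running total: 4)
Op 11: C3 read [C3 read from I: others=['C1=S', 'C2=S'] -> C3=S, others downsized to S] -> [I,S,S,S] (invalidations this op: 0; running total: 4)
Op 12: C0 read [C0 read from I: others=['C1=S', 'C2=S', 'C3=S'] -> C0=S, others downsized to S] -> [S,S,S,S] (invalidations this op: 0; running total: 4)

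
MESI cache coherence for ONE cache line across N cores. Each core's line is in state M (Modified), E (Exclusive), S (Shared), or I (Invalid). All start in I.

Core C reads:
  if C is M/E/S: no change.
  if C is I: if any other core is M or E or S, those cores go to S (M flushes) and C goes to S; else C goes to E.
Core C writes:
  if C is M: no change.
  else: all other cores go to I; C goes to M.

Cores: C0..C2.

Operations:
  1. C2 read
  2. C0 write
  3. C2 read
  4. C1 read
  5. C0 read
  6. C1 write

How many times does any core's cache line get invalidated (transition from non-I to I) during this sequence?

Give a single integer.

Answer: 3

Derivation:
Op 1: C2 read [C2 read from I: no other sharers -> C2=E (exclusive)] -> [I,I,E] (invalidations this op: 0; running total: 0)
Op 2: C0 write [C0 write: invalidate ['C2=E'] -> C0=M] -> [M,I,I] (invalidations this op: 1; running total: 1)
Op 3: C2 read [C2 read from I: others=['C0=M'] -> C2=S, others downsized to S] -> [S,I,S] (invalidations this op: 0; running total: 1)
Op 4: C1 read [C1 read from I: others=['C0=S', 'C2=S'] -> C1=S, others downsized to S] -> [S,S,S] (invalidations this op: 0; running total: 1)
Op 5: C0 read [C0 read: already in S, no change] -> [S,S,S] (invalidations this op: 0; running total: 1)
Op 6: C1 write [C1 write: invalidate ['C0=S', 'C2=S'] -> C1=M] -> [I,M,I] (invalidations this op: 2; running total: 3)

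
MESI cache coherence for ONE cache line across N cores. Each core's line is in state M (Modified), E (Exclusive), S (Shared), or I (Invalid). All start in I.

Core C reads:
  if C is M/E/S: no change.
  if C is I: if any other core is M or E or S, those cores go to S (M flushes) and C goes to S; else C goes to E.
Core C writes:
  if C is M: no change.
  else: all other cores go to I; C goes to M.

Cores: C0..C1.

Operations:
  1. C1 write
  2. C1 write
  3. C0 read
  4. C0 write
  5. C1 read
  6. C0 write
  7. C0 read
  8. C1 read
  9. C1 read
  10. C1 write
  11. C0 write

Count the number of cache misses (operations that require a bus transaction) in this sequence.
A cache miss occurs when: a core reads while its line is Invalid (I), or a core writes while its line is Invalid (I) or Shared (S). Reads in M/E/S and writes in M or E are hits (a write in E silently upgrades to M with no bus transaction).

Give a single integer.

Op 1: C1 write [C1 write: invalidate none -> C1=M] -> [I,M] [MISS #1: write from I]
Op 2: C1 write [C1 write: already M (modified), no change] -> [I,M] [hit: write from M]
Op 3: C0 read [C0 read from I: others=['C1=M'] -> C0=S, others downsized to S] -> [S,S] [MISS #2: read from I]
Op 4: C0 write [C0 write: invalidate ['C1=S'] -> C0=M] -> [M,I] [MISS #3: write from S]
Op 5: C1 read [C1 read from I: others=['C0=M'] -> C1=S, others downsized to S] -> [S,S] [MISS #4: read from I]
Op 6: C0 write [C0 write: invalidate ['C1=S'] -> C0=M] -> [M,I] [MISS #5: write from S]
Op 7: C0 read [C0 read: already in M, no change] -> [M,I] [hit: read from M]
Op 8: C1 read [C1 read from I: others=['C0=M'] -> C1=S, others downsized to S] -> [S,S] [MISS #6: read from I]
Op 9: C1 read [C1 read: already in S, no change] -> [S,S] [hit: read from S]
Op 10: C1 write [C1 write: invalidate ['C0=S'] -> C1=M] -> [I,M] [MISS #7: write from S]
Op 11: C0 write [C0 write: invalidate ['C1=M'] -> C0=M] -> [M,I] [MISS #8: write from I]

Answer: 8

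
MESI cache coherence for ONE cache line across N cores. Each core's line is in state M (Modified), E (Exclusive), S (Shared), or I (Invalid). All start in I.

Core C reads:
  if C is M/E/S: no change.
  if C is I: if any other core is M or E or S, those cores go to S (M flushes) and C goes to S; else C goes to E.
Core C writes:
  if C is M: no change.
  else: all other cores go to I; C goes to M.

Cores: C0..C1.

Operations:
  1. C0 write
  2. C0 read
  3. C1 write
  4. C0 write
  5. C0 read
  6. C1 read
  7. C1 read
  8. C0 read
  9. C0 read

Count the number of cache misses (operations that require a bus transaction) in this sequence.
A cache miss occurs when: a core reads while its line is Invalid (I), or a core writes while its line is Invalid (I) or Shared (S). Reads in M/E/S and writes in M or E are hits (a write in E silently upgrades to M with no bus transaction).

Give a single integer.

Op 1: C0 write [C0 write: invalidate none -> C0=M] -> [M,I] [MISS #1: write from I]
Op 2: C0 read [C0 read: already in M, no change] -> [M,I] [hit: read from M]
Op 3: C1 write [C1 write: invalidate ['C0=M'] -> C1=M] -> [I,M] [MISS #2: write from I]
Op 4: C0 write [C0 write: invalidate ['C1=M'] -> C0=M] -> [M,I] [MISS #3: write from I]
Op 5: C0 read [C0 read: already in M, no change] -> [M,I] [hit: read from M]
Op 6: C1 read [C1 read from I: others=['C0=M'] -> C1=S, others downsized to S] -> [S,S] [MISS #4: read from I]
Op 7: C1 read [C1 read: already in S, no change] -> [S,S] [hit: read from S]
Op 8: C0 read [C0 read: already in S, no change] -> [S,S] [hit: read from S]
Op 9: C0 read [C0 read: already in S, no change] -> [S,S] [hit: read from S]

Answer: 4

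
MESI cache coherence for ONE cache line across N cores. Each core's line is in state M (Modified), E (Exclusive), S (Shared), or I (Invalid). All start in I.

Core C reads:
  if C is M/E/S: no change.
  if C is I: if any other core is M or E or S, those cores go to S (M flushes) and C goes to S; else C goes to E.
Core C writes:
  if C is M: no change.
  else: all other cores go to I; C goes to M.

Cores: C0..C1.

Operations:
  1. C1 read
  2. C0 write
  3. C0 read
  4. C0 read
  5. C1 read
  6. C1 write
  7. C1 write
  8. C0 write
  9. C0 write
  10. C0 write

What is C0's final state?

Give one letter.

Op 1: C1 read [C1 read from I: no other sharers -> C1=E (exclusive)] -> [I,E]
Op 2: C0 write [C0 write: invalidate ['C1=E'] -> C0=M] -> [M,I]
Op 3: C0 read [C0 read: already in M, no change] -> [M,I]
Op 4: C0 read [C0 read: already in M, no change] -> [M,I]
Op 5: C1 read [C1 read from I: others=['C0=M'] -> C1=S, others downsized to S] -> [S,S]
Op 6: C1 write [C1 write: invalidate ['C0=S'] -> C1=M] -> [I,M]
Op 7: C1 write [C1 write: already M (modified), no change] -> [I,M]
Op 8: C0 write [C0 write: invalidate ['C1=M'] -> C0=M] -> [M,I]
Op 9: C0 write [C0 write: already M (modified), no change] -> [M,I]
Op 10: C0 write [C0 write: already M (modified), no change] -> [M,I]

Answer: M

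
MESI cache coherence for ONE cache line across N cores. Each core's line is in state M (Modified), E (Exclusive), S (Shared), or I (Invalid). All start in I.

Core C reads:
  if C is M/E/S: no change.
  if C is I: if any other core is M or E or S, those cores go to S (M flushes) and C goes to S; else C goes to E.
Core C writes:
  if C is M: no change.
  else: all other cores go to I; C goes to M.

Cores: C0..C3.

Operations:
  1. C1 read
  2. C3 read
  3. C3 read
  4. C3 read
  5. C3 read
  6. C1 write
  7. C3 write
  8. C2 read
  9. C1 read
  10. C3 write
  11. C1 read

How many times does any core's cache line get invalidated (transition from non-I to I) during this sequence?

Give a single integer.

Answer: 4

Derivation:
Op 1: C1 read [C1 read from I: no other sharers -> C1=E (exclusive)] -> [I,E,I,I] (invalidations this op: 0; running total: 0)
Op 2: C3 read [C3 read from I: others=['C1=E'] -> C3=S, others downsized to S] -> [I,S,I,S] (invalidations this op: 0; running total: 0)
Op 3: C3 read [C3 read: already in S, no change] -> [I,S,I,S] (invalidations this op: 0; running total: 0)
Op 4: C3 read [C3 read: already in S, no change] -> [I,S,I,S] (invalidations this op: 0; running total: 0)
Op 5: C3 read [C3 read: already in S, no change] -> [I,S,I,S] (invalidations this op: 0; running total: 0)
Op 6: C1 write [C1 write: invalidate ['C3=S'] -> C1=M] -> [I,M,I,I] (invalidations this op: 1; running total: 1)
Op 7: C3 write [C3 write: invalidate ['C1=M'] -> C3=M] -> [I,I,I,M] (invalidations this op: 1; running total: 2)
Op 8: C2 read [C2 read from I: others=['C3=M'] -> C2=S, others downsized to S] -> [I,I,S,S] (invalidations this op: 0; running total: 2)
Op 9: C1 read [C1 read from I: others=['C2=S', 'C3=S'] -> C1=S, others downsized to S] -> [I,S,S,S] (invalidations this op: 0; running total: 2)
Op 10: C3 write [C3 write: invalidate ['C1=S', 'C2=S'] -> C3=M] -> [I,I,I,M] (invalidations this op: 2; running total: 4)
Op 11: C1 read [C1 read from I: others=['C3=M'] -> C1=S, others downsized to S] -> [I,S,I,S] (invalidations this op: 0; running total: 4)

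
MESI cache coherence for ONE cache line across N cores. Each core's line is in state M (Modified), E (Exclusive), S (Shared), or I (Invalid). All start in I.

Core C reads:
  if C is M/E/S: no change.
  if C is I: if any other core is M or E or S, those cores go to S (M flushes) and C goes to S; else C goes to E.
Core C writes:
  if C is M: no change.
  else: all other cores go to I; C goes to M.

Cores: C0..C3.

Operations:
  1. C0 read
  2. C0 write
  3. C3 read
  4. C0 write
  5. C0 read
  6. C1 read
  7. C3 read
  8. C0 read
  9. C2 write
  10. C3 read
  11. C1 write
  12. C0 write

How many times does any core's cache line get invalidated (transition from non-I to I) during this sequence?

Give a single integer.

Answer: 7

Derivation:
Op 1: C0 read [C0 read from I: no other sharers -> C0=E (exclusive)] -> [E,I,I,I] (invalidations this op: 0; running total: 0)
Op 2: C0 write [C0 write: invalidate none -> C0=M] -> [M,I,I,I] (invalidations this op: 0; running total: 0)
Op 3: C3 read [C3 read from I: others=['C0=M'] -> C3=S, others downsized to S] -> [S,I,I,S] (invalidations this op: 0; running total: 0)
Op 4: C0 write [C0 write: invalidate ['C3=S'] -> C0=M] -> [M,I,I,I] (invalidations this op: 1; running total: 1)
Op 5: C0 read [C0 read: already in M, no change] -> [M,I,I,I] (invalidations this op: 0; running total: 1)
Op 6: C1 read [C1 read from I: others=['C0=M'] -> C1=S, others downsized to S] -> [S,S,I,I] (invalidations this op: 0; running total: 1)
Op 7: C3 read [C3 read from I: others=['C0=S', 'C1=S'] -> C3=S, others downsized to S] -> [S,S,I,S] (invalidations this op: 0; running total: 1)
Op 8: C0 read [C0 read: already in S, no change] -> [S,S,I,S] (invalidations this op: 0; running total: 1)
Op 9: C2 write [C2 write: invalidate ['C0=S', 'C1=S', 'C3=S'] -> C2=M] -> [I,I,M,I] (invalidations this op: 3; running total: 4)
Op 10: C3 read [C3 read from I: others=['C2=M'] -> C3=S, others downsized to S] -> [I,I,S,S] (invalidations this op: 0; running total: 4)
Op 11: C1 write [C1 write: invalidate ['C2=S', 'C3=S'] -> C1=M] -> [I,M,I,I] (invalidations this op: 2; running total: 6)
Op 12: C0 write [C0 write: invalidate ['C1=M'] -> C0=M] -> [M,I,I,I] (invalidations this op: 1; running total: 7)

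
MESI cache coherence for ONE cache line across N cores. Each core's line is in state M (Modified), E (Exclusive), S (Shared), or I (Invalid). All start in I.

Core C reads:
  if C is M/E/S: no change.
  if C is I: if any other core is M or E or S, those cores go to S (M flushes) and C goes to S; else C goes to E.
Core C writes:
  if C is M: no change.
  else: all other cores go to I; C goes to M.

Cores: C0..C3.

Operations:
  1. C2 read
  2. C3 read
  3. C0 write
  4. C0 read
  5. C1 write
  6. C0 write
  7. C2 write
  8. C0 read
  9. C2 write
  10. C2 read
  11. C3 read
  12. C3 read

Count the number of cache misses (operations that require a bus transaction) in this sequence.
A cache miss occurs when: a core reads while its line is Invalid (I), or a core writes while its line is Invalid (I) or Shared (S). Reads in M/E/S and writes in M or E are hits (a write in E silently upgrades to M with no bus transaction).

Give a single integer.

Answer: 9

Derivation:
Op 1: C2 read [C2 read from I: no other sharers -> C2=E (exclusive)] -> [I,I,E,I] [MISS #1: read from I]
Op 2: C3 read [C3 read from I: others=['C2=E'] -> C3=S, others downsized to S] -> [I,I,S,S] [MISS #2: read from I]
Op 3: C0 write [C0 write: invalidate ['C2=S', 'C3=S'] -> C0=M] -> [M,I,I,I] [MISS #3: write from I]
Op 4: C0 read [C0 read: already in M, no change] -> [M,I,I,I] [hit: read from M]
Op 5: C1 write [C1 write: invalidate ['C0=M'] -> C1=M] -> [I,M,I,I] [MISS #4: write from I]
Op 6: C0 write [C0 write: invalidate ['C1=M'] -> C0=M] -> [M,I,I,I] [MISS #5: write from I]
Op 7: C2 write [C2 write: invalidate ['C0=M'] -> C2=M] -> [I,I,M,I] [MISS #6: write from I]
Op 8: C0 read [C0 read from I: others=['C2=M'] -> C0=S, others downsized to S] -> [S,I,S,I] [MISS #7: read from I]
Op 9: C2 write [C2 write: invalidate ['C0=S'] -> C2=M] -> [I,I,M,I] [MISS #8: write from S]
Op 10: C2 read [C2 read: already in M, no change] -> [I,I,M,I] [hit: read from M]
Op 11: C3 read [C3 read from I: others=['C2=M'] -> C3=S, others downsized to S] -> [I,I,S,S] [MISS #9: read from I]
Op 12: C3 read [C3 read: already in S, no change] -> [I,I,S,S] [hit: read from S]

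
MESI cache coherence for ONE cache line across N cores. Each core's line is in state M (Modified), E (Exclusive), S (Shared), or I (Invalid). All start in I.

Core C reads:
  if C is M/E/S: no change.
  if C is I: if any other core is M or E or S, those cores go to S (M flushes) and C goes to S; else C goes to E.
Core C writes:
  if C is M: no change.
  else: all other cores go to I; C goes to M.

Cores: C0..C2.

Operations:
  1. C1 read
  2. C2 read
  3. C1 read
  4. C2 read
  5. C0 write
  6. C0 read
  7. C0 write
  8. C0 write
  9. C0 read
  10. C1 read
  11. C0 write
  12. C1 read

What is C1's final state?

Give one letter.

Op 1: C1 read [C1 read from I: no other sharers -> C1=E (exclusive)] -> [I,E,I]
Op 2: C2 read [C2 read from I: others=['C1=E'] -> C2=S, others downsized to S] -> [I,S,S]
Op 3: C1 read [C1 read: already in S, no change] -> [I,S,S]
Op 4: C2 read [C2 read: already in S, no change] -> [I,S,S]
Op 5: C0 write [C0 write: invalidate ['C1=S', 'C2=S'] -> C0=M] -> [M,I,I]
Op 6: C0 read [C0 read: already in M, no change] -> [M,I,I]
Op 7: C0 write [C0 write: already M (modified), no change] -> [M,I,I]
Op 8: C0 write [C0 write: already M (modified), no change] -> [M,I,I]
Op 9: C0 read [C0 read: already in M, no change] -> [M,I,I]
Op 10: C1 read [C1 read from I: others=['C0=M'] -> C1=S, others downsized to S] -> [S,S,I]
Op 11: C0 write [C0 write: invalidate ['C1=S'] -> C0=M] -> [M,I,I]
Op 12: C1 read [C1 read from I: others=['C0=M'] -> C1=S, others downsized to S] -> [S,S,I]

Answer: S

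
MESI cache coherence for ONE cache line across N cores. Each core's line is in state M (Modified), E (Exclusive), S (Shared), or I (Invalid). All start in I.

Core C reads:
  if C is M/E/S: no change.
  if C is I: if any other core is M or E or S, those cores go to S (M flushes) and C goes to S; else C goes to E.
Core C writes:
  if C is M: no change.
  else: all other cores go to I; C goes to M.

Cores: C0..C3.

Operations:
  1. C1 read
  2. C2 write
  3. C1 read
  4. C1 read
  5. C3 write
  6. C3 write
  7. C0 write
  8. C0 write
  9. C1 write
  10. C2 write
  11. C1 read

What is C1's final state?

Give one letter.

Answer: S

Derivation:
Op 1: C1 read [C1 read from I: no other sharers -> C1=E (exclusive)] -> [I,E,I,I]
Op 2: C2 write [C2 write: invalidate ['C1=E'] -> C2=M] -> [I,I,M,I]
Op 3: C1 read [C1 read from I: others=['C2=M'] -> C1=S, others downsized to S] -> [I,S,S,I]
Op 4: C1 read [C1 read: already in S, no change] -> [I,S,S,I]
Op 5: C3 write [C3 write: invalidate ['C1=S', 'C2=S'] -> C3=M] -> [I,I,I,M]
Op 6: C3 write [C3 write: already M (modified), no change] -> [I,I,I,M]
Op 7: C0 write [C0 write: invalidate ['C3=M'] -> C0=M] -> [M,I,I,I]
Op 8: C0 write [C0 write: already M (modified), no change] -> [M,I,I,I]
Op 9: C1 write [C1 write: invalidate ['C0=M'] -> C1=M] -> [I,M,I,I]
Op 10: C2 write [C2 write: invalidate ['C1=M'] -> C2=M] -> [I,I,M,I]
Op 11: C1 read [C1 read from I: others=['C2=M'] -> C1=S, others downsized to S] -> [I,S,S,I]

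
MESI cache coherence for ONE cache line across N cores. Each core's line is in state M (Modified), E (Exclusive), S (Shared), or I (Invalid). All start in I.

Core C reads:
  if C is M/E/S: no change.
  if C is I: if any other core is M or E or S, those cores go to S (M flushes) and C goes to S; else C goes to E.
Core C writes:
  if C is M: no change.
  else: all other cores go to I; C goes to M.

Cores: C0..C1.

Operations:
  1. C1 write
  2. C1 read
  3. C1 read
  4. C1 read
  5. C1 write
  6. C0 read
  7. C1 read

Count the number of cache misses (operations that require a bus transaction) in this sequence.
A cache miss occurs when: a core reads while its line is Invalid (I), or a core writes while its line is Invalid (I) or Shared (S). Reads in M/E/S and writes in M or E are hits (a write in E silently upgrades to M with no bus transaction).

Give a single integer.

Answer: 2

Derivation:
Op 1: C1 write [C1 write: invalidate none -> C1=M] -> [I,M] [MISS #1: write from I]
Op 2: C1 read [C1 read: already in M, no change] -> [I,M] [hit: read from M]
Op 3: C1 read [C1 read: already in M, no change] -> [I,M] [hit: read from M]
Op 4: C1 read [C1 read: already in M, no change] -> [I,M] [hit: read from M]
Op 5: C1 write [C1 write: already M (modified), no change] -> [I,M] [hit: write from M]
Op 6: C0 read [C0 read from I: others=['C1=M'] -> C0=S, others downsized to S] -> [S,S] [MISS #2: read from I]
Op 7: C1 read [C1 read: already in S, no change] -> [S,S] [hit: read from S]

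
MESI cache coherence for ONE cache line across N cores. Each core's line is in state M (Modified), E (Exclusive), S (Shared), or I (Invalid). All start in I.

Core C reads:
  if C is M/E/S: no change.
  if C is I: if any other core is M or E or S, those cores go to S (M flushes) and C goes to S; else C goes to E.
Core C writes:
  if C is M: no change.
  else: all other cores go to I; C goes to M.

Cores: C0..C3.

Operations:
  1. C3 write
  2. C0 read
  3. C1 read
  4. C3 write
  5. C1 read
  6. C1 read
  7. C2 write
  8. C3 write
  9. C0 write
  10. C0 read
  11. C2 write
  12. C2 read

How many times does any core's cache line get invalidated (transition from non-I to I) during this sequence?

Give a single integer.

Answer: 7

Derivation:
Op 1: C3 write [C3 write: invalidate none -> C3=M] -> [I,I,I,M] (invalidations this op: 0; running total: 0)
Op 2: C0 read [C0 read from I: others=['C3=M'] -> C0=S, others downsized to S] -> [S,I,I,S] (invalidations this op: 0; running total: 0)
Op 3: C1 read [C1 read from I: others=['C0=S', 'C3=S'] -> C1=S, others downsized to S] -> [S,S,I,S] (invalidations this op: 0; running total: 0)
Op 4: C3 write [C3 write: invalidate ['C0=S', 'C1=S'] -> C3=M] -> [I,I,I,M] (invalidations this op: 2; running total: 2)
Op 5: C1 read [C1 read from I: others=['C3=M'] -> C1=S, others downsized to S] -> [I,S,I,S] (invalidations this op: 0; running total: 2)
Op 6: C1 read [C1 read: already in S, no change] -> [I,S,I,S] (invalidations this op: 0; running total: 2)
Op 7: C2 write [C2 write: invalidate ['C1=S', 'C3=S'] -> C2=M] -> [I,I,M,I] (invalidations this op: 2; running total: 4)
Op 8: C3 write [C3 write: invalidate ['C2=M'] -> C3=M] -> [I,I,I,M] (invalidations this op: 1; running total: 5)
Op 9: C0 write [C0 write: invalidate ['C3=M'] -> C0=M] -> [M,I,I,I] (invalidations this op: 1; running total: 6)
Op 10: C0 read [C0 read: already in M, no change] -> [M,I,I,I] (invalidations this op: 0; running total: 6)
Op 11: C2 write [C2 write: invalidate ['C0=M'] -> C2=M] -> [I,I,M,I] (invalidations this op: 1; running total: 7)
Op 12: C2 read [C2 read: already in M, no change] -> [I,I,M,I] (invalidations this op: 0; running total: 7)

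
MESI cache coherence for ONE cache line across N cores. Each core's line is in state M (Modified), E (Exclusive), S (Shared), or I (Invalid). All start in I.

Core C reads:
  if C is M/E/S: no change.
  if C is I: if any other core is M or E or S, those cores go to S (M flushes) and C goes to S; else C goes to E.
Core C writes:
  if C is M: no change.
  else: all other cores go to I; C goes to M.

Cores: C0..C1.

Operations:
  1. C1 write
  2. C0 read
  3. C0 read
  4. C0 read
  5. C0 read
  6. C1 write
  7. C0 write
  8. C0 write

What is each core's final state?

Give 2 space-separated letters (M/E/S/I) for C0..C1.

Answer: M I

Derivation:
Op 1: C1 write [C1 write: invalidate none -> C1=M] -> [I,M]
Op 2: C0 read [C0 read from I: others=['C1=M'] -> C0=S, others downsized to S] -> [S,S]
Op 3: C0 read [C0 read: already in S, no change] -> [S,S]
Op 4: C0 read [C0 read: already in S, no change] -> [S,S]
Op 5: C0 read [C0 read: already in S, no change] -> [S,S]
Op 6: C1 write [C1 write: invalidate ['C0=S'] -> C1=M] -> [I,M]
Op 7: C0 write [C0 write: invalidate ['C1=M'] -> C0=M] -> [M,I]
Op 8: C0 write [C0 write: already M (modified), no change] -> [M,I]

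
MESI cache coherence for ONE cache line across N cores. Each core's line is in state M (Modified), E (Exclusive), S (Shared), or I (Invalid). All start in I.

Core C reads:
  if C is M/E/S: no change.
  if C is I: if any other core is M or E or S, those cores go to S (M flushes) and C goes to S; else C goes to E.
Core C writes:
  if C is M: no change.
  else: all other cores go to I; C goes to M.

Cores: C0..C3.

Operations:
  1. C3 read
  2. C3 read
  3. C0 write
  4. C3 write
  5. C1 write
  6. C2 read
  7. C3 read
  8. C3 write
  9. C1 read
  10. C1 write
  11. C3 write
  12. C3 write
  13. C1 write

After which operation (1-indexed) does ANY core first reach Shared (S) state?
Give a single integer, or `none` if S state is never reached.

Op 1: C3 read [C3 read from I: no other sharers -> C3=E (exclusive)] -> [I,I,I,E]
Op 2: C3 read [C3 read: already in E, no change] -> [I,I,I,E]
Op 3: C0 write [C0 write: invalidate ['C3=E'] -> C0=M] -> [M,I,I,I]
Op 4: C3 write [C3 write: invalidate ['C0=M'] -> C3=M] -> [I,I,I,M]
Op 5: C1 write [C1 write: invalidate ['C3=M'] -> C1=M] -> [I,M,I,I]
Op 6: C2 read [C2 read from I: others=['C1=M'] -> C2=S, others downsized to S] -> [I,S,S,I]
  -> First S state at op 6; remaining ops need not be traced.

Answer: 6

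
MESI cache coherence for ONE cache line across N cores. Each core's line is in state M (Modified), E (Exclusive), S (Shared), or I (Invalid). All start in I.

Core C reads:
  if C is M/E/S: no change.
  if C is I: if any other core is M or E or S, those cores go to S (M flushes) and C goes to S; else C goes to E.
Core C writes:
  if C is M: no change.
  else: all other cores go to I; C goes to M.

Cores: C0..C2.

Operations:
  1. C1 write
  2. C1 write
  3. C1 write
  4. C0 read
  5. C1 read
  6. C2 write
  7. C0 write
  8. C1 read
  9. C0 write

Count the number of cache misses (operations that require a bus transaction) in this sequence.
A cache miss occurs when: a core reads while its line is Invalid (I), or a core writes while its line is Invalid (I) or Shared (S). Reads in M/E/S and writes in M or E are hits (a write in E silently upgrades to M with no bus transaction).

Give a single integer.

Answer: 6

Derivation:
Op 1: C1 write [C1 write: invalidate none -> C1=M] -> [I,M,I] [MISS #1: write from I]
Op 2: C1 write [C1 write: already M (modified), no change] -> [I,M,I] [hit: write from M]
Op 3: C1 write [C1 write: already M (modified), no change] -> [I,M,I] [hit: write from M]
Op 4: C0 read [C0 read from I: others=['C1=M'] -> C0=S, others downsized to S] -> [S,S,I] [MISS #2: read from I]
Op 5: C1 read [C1 read: already in S, no change] -> [S,S,I] [hit: read from S]
Op 6: C2 write [C2 write: invalidate ['C0=S', 'C1=S'] -> C2=M] -> [I,I,M] [MISS #3: write from I]
Op 7: C0 write [C0 write: invalidate ['C2=M'] -> C0=M] -> [M,I,I] [MISS #4: write from I]
Op 8: C1 read [C1 read from I: others=['C0=M'] -> C1=S, others downsized to S] -> [S,S,I] [MISS #5: read from I]
Op 9: C0 write [C0 write: invalidate ['C1=S'] -> C0=M] -> [M,I,I] [MISS #6: write from S]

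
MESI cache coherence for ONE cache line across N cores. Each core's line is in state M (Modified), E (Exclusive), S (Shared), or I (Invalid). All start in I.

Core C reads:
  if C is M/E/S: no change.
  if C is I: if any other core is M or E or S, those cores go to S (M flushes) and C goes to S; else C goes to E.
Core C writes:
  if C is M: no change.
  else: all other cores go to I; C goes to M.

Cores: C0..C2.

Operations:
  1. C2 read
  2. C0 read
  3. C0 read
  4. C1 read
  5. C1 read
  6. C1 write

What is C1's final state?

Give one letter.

Answer: M

Derivation:
Op 1: C2 read [C2 read from I: no other sharers -> C2=E (exclusive)] -> [I,I,E]
Op 2: C0 read [C0 read from I: others=['C2=E'] -> C0=S, others downsized to S] -> [S,I,S]
Op 3: C0 read [C0 read: already in S, no change] -> [S,I,S]
Op 4: C1 read [C1 read from I: others=['C0=S', 'C2=S'] -> C1=S, others downsized to S] -> [S,S,S]
Op 5: C1 read [C1 read: already in S, no change] -> [S,S,S]
Op 6: C1 write [C1 write: invalidate ['C0=S', 'C2=S'] -> C1=M] -> [I,M,I]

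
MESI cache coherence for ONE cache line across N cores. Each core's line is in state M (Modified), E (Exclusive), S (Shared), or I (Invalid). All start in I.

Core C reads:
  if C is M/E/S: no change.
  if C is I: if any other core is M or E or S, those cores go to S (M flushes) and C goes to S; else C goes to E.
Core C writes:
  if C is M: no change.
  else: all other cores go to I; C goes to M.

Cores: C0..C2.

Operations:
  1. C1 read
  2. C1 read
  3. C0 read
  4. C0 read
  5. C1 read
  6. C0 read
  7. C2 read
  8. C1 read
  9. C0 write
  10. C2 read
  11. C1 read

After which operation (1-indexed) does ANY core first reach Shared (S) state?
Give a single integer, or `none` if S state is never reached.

Op 1: C1 read [C1 read from I: no other sharers -> C1=E (exclusive)] -> [I,E,I]
Op 2: C1 read [C1 read: already in E, no change] -> [I,E,I]
Op 3: C0 read [C0 read from I: others=['C1=E'] -> C0=S, others downsized to S] -> [S,S,I]
  -> First S state at op 3; remaining ops need not be traced.

Answer: 3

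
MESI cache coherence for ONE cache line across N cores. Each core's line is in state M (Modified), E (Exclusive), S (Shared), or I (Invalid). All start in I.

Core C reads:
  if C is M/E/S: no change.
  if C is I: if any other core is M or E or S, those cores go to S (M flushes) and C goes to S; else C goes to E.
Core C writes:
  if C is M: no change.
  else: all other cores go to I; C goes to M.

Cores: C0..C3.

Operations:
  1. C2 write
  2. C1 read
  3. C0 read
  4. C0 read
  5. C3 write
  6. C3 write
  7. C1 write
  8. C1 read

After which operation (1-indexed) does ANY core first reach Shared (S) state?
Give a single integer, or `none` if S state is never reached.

Answer: 2

Derivation:
Op 1: C2 write [C2 write: invalidate none -> C2=M] -> [I,I,M,I]
Op 2: C1 read [C1 read from I: others=['C2=M'] -> C1=S, others downsized to S] -> [I,S,S,I]
  -> First S state at op 2; remaining ops need not be traced.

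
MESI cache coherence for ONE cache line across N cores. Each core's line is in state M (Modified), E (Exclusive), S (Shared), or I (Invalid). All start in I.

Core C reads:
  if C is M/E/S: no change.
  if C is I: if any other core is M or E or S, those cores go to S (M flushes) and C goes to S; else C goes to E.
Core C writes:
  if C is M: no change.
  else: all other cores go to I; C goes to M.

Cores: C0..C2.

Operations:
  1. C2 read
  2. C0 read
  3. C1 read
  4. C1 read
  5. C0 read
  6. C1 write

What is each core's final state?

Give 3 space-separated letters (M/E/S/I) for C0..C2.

Answer: I M I

Derivation:
Op 1: C2 read [C2 read from I: no other sharers -> C2=E (exclusive)] -> [I,I,E]
Op 2: C0 read [C0 read from I: others=['C2=E'] -> C0=S, others downsized to S] -> [S,I,S]
Op 3: C1 read [C1 read from I: others=['C0=S', 'C2=S'] -> C1=S, others downsized to S] -> [S,S,S]
Op 4: C1 read [C1 read: already in S, no change] -> [S,S,S]
Op 5: C0 read [C0 read: already in S, no change] -> [S,S,S]
Op 6: C1 write [C1 write: invalidate ['C0=S', 'C2=S'] -> C1=M] -> [I,M,I]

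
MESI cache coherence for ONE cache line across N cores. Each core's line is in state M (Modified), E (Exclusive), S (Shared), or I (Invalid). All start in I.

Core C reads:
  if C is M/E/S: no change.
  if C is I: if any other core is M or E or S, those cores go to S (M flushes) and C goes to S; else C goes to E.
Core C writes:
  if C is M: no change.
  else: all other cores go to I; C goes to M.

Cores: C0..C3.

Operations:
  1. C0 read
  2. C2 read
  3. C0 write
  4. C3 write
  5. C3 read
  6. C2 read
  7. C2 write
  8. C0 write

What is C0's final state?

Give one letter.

Op 1: C0 read [C0 read from I: no other sharers -> C0=E (exclusive)] -> [E,I,I,I]
Op 2: C2 read [C2 read from I: others=['C0=E'] -> C2=S, others downsized to S] -> [S,I,S,I]
Op 3: C0 write [C0 write: invalidate ['C2=S'] -> C0=M] -> [M,I,I,I]
Op 4: C3 write [C3 write: invalidate ['C0=M'] -> C3=M] -> [I,I,I,M]
Op 5: C3 read [C3 read: already in M, no change] -> [I,I,I,M]
Op 6: C2 read [C2 read from I: others=['C3=M'] -> C2=S, others downsized to S] -> [I,I,S,S]
Op 7: C2 write [C2 write: invalidate ['C3=S'] -> C2=M] -> [I,I,M,I]
Op 8: C0 write [C0 write: invalidate ['C2=M'] -> C0=M] -> [M,I,I,I]

Answer: M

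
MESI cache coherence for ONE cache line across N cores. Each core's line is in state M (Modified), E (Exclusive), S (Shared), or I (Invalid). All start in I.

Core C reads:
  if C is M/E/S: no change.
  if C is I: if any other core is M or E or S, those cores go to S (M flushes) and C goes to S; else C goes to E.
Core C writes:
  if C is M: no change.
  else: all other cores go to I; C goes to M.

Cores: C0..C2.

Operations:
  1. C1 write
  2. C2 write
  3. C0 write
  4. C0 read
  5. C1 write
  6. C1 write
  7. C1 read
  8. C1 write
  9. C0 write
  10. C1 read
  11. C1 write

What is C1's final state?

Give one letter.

Op 1: C1 write [C1 write: invalidate none -> C1=M] -> [I,M,I]
Op 2: C2 write [C2 write: invalidate ['C1=M'] -> C2=M] -> [I,I,M]
Op 3: C0 write [C0 write: invalidate ['C2=M'] -> C0=M] -> [M,I,I]
Op 4: C0 read [C0 read: already in M, no change] -> [M,I,I]
Op 5: C1 write [C1 write: invalidate ['C0=M'] -> C1=M] -> [I,M,I]
Op 6: C1 write [C1 write: already M (modified), no change] -> [I,M,I]
Op 7: C1 read [C1 read: already in M, no change] -> [I,M,I]
Op 8: C1 write [C1 write: already M (modified), no change] -> [I,M,I]
Op 9: C0 write [C0 write: invalidate ['C1=M'] -> C0=M] -> [M,I,I]
Op 10: C1 read [C1 read from I: others=['C0=M'] -> C1=S, others downsized to S] -> [S,S,I]
Op 11: C1 write [C1 write: invalidate ['C0=S'] -> C1=M] -> [I,M,I]

Answer: M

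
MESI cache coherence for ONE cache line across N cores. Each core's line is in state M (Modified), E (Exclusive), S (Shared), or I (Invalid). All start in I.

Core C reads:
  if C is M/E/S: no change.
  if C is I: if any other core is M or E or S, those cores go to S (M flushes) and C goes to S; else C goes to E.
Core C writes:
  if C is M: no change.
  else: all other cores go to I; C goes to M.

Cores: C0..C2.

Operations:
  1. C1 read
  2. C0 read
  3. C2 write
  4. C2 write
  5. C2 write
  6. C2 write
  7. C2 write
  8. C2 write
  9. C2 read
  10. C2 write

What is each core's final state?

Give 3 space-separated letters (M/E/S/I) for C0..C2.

Answer: I I M

Derivation:
Op 1: C1 read [C1 read from I: no other sharers -> C1=E (exclusive)] -> [I,E,I]
Op 2: C0 read [C0 read from I: others=['C1=E'] -> C0=S, others downsized to S] -> [S,S,I]
Op 3: C2 write [C2 write: invalidate ['C0=S', 'C1=S'] -> C2=M] -> [I,I,M]
Op 4: C2 write [C2 write: already M (modified), no change] -> [I,I,M]
Op 5: C2 write [C2 write: already M (modified), no change] -> [I,I,M]
Op 6: C2 write [C2 write: already M (modified), no change] -> [I,I,M]
Op 7: C2 write [C2 write: already M (modified), no change] -> [I,I,M]
Op 8: C2 write [C2 write: already M (modified), no change] -> [I,I,M]
Op 9: C2 read [C2 read: already in M, no change] -> [I,I,M]
Op 10: C2 write [C2 write: already M (modified), no change] -> [I,I,M]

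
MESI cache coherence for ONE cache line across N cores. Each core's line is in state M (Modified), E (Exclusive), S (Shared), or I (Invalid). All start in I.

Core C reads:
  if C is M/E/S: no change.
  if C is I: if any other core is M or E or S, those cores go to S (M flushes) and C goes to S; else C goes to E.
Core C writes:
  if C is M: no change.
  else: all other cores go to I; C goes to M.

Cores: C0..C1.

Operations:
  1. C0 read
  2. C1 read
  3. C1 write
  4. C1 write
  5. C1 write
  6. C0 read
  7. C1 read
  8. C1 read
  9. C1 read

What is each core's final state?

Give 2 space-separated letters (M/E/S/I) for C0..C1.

Op 1: C0 read [C0 read from I: no other sharers -> C0=E (exclusive)] -> [E,I]
Op 2: C1 read [C1 read from I: others=['C0=E'] -> C1=S, others downsized to S] -> [S,S]
Op 3: C1 write [C1 write: invalidate ['C0=S'] -> C1=M] -> [I,M]
Op 4: C1 write [C1 write: already M (modified), no change] -> [I,M]
Op 5: C1 write [C1 write: already M (modified), no change] -> [I,M]
Op 6: C0 read [C0 read from I: others=['C1=M'] -> C0=S, others downsized to S] -> [S,S]
Op 7: C1 read [C1 read: already in S, no change] -> [S,S]
Op 8: C1 read [C1 read: already in S, no change] -> [S,S]
Op 9: C1 read [C1 read: already in S, no change] -> [S,S]

Answer: S S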